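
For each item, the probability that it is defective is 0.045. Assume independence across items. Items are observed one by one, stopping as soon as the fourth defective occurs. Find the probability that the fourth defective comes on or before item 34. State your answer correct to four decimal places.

0.0651

Finishing within 34 items ⇔ at least 4 successes in the first 34. With X ~ Binomial(34, 0.045), P(Y ≤ 34) = 1 − P(X ≤ 3).
  k=0: C(34,0)·0.045^0·0.955^34 = 0.208985
  k=1: C(34,1)·0.045^1·0.955^33 = 0.334813
  k=2: C(34,2)·0.045^2·0.955^32 = 0.260313
  k=3: C(34,3)·0.045^3·0.955^31 = 0.130838
1 − 0.934949 = 0.065051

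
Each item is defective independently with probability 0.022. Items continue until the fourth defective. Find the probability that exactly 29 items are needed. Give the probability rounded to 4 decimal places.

0.0004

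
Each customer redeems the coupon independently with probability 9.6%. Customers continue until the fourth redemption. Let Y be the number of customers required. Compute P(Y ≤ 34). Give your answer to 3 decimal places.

0.415

Finishing within 34 customers ⇔ at least 4 successes in the first 34. With X ~ Binomial(34, 0.096), P(Y ≤ 34) = 1 − P(X ≤ 3).
  k=0: C(34,0)·0.096^0·0.904^34 = 0.03234
  k=1: C(34,1)·0.096^1·0.904^33 = 0.11676
  k=2: C(34,2)·0.096^2·0.904^32 = 0.20460
  k=3: C(34,3)·0.096^3·0.904^31 = 0.23175
1 − 0.58545 = 0.41455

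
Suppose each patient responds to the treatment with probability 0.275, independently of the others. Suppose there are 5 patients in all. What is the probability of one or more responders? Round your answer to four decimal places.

P(at least one) = 1 − P(none) = 1 − (1 − 0.275)^5
= 1 − 0.200304 = 0.799696

0.7997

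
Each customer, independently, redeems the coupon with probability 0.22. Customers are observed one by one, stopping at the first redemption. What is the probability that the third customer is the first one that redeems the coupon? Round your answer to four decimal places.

0.1338

Geometric (trials to first success), p = 0.22.
P(Y = 3) = (1−p)^2 · p = 0.6084 · 0.22 = 0.133848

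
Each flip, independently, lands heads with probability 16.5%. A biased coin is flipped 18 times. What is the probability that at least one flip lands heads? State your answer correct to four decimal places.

P(at least one) = 1 − P(none) = 1 − (1 − 0.165)^18
= 1 − 0.038936 = 0.961064

0.9611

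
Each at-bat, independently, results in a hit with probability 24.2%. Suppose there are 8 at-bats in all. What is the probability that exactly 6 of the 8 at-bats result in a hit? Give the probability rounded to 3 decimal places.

X ~ Binomial(n=8, p=0.242).
P(X=6) = C(8,6) · p^6 · (1−p)^2
= 28 · 0.00020086 · 0.57456 = 0.00323

0.003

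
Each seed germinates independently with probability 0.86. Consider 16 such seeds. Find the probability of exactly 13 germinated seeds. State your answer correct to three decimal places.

X ~ Binomial(n=16, p=0.86).
P(X=13) = C(16,13) · p^13 · (1−p)^3
= 560 · 0.14076 · 0.002744 = 0.21630

0.216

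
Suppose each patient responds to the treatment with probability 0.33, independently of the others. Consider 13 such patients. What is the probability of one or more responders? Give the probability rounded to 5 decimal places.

0.99452

P(at least one) = 1 − P(none) = 1 − (1 − 0.33)^13
= 1 − 0.0054824 = 0.9945176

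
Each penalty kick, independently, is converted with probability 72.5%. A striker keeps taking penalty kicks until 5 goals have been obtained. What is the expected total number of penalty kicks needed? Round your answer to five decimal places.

6.89655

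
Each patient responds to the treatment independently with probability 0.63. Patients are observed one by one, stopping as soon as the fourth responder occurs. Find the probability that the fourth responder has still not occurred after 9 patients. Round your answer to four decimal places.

0.0696

Needing more than 9 patients ⇔ fewer than 4 successes in the first 9. With X ~ Binomial(9, 0.63), P(Y > 9) = P(X ≤ 3).
  k=0: C(9,0)·0.63^0·0.37^9 = 0.000130
  k=1: C(9,1)·0.63^1·0.37^8 = 0.001992
  k=2: C(9,2)·0.63^2·0.37^7 = 0.013564
  k=3: C(9,3)·0.63^3·0.37^6 = 0.053890
P(X ≤ 3) = 0.069576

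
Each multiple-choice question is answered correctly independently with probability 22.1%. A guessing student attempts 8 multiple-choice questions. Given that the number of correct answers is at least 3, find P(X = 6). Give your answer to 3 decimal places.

X ~ Binomial(8, 0.221). Want P(X=6 | X≥3) = P(X=6) / P(X≥3).
P(X=6) = C(8,6)·0.221^6·0.779^2 = 0.00198
P(X≥3) = 1 − 0.13561 − 0.30778 − 0.30561 = 0.25099
Ratio = 0.00198 / 0.25099 = 0.00789

0.008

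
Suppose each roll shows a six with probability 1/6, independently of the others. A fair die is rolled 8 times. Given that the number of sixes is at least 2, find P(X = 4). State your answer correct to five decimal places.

X ~ Binomial(8, 0.166667). Want P(X=4 | X≥2) = P(X=4) / P(X≥2).
P(X=4) = C(8,4)·0.166667^4·0.833333^4 = 0.0260476
P(X≥2) = 1 − 0.2325680 − 0.3721089 = 0.3953231
Ratio = 0.0260476 / 0.3953231 = 0.0658894

0.06589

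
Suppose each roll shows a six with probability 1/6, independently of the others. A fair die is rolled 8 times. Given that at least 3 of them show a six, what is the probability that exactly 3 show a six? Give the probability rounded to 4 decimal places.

X ~ Binomial(8, 0.166667). Want P(X=3 | X≥3) = P(X=3) / P(X≥3).
P(X=3) = C(8,3)·0.166667^3·0.833333^5 = 0.104190
P(X≥3) = 1 − 0.232568 − 0.372109 − 0.260476 = 0.134847
Ratio = 0.104190 / 0.134847 = 0.772658

0.7727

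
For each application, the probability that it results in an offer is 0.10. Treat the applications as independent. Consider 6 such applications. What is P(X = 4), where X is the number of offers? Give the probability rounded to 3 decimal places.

0.001

X ~ Binomial(n=6, p=0.10).
P(X=4) = C(6,4) · p^4 · (1−p)^2
= 15 · 0.0001 · 0.81 = 0.00121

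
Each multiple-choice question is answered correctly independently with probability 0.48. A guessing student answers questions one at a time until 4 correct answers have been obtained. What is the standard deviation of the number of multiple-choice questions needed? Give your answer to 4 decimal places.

3.0046

Y = total multiple-choice questions until the fourth success; negative binomial with r=4, p=0.48.
SD(Y) = √[r(1−p)/p²] = √(9.027778) = 3.004626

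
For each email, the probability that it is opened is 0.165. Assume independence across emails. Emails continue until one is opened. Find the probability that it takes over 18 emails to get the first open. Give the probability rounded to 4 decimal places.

0.0389

Y = number of emails to the first success; geometric, p = 0.165.
P(Y > 18) = P(first 18 all fail) = (1−p)^18 = 0.038936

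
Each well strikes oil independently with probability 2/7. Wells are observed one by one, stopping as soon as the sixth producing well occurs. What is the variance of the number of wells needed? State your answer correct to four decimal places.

Y = total wells until the sixth success; negative binomial with r=6, p=0.285714.
Var(Y) = r(1−p)/p² = 6·0.714286 / 0.285714² = 52.500000

52.5000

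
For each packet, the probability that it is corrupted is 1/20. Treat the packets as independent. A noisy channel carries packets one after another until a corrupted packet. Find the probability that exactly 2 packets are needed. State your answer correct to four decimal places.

0.0475

Geometric (trials to first success), p = 0.05.
P(Y = 2) = (1−p)^1 · p = 0.95 · 0.05 = 0.047500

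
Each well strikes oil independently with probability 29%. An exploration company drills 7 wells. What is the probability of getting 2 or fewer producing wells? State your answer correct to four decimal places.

0.6696

X ~ Binomial(7, 0.29); P(X ≤ 2) = Σ C(7,k) p^k (1−p)^(7−k) over k:
  k=0: C(7,0)·0.29^0·0.71^7 = 0.090951
  k=1: C(7,1)·0.29^1·0.71^6 = 0.260044
  k=2: C(7,2)·0.29^2·0.71^5 = 0.318645
Total = 0.669640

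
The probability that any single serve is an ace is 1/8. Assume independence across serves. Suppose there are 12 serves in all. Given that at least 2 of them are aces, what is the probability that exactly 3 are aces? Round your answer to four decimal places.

0.2850

X ~ Binomial(12, 0.125). Want P(X=3 | X≥2) = P(X=3) / P(X≥2).
P(X=3) = C(12,3)·0.125^3·0.875^9 = 0.129189
P(X≥2) = 1 − 0.201417 − 0.345287 = 0.453296
Ratio = 0.129189 / 0.453296 = 0.284999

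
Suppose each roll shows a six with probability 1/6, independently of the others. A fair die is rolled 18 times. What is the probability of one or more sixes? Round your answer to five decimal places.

P(at least one) = 1 − P(none) = 1 − (1 − 0.166667)^18
= 1 − 0.0375610 = 0.9624390

0.96244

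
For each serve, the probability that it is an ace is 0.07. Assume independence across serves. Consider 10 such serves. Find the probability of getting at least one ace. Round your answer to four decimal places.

0.5160

P(at least one) = 1 − P(none) = 1 − (1 − 0.07)^10
= 1 − 0.483982 = 0.516018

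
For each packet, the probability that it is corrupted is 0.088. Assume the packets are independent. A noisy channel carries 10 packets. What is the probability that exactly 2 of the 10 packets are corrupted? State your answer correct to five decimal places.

0.16678

X ~ Binomial(n=10, p=0.088).
P(X=2) = C(10,2) · p^2 · (1−p)^8
= 45 · 0.007744 · 0.47858 = 0.1667772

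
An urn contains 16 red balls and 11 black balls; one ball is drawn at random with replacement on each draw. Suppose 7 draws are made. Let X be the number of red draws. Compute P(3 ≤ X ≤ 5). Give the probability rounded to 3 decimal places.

0.747

X ~ Binomial(7, 0.592593); P(3 ≤ X ≤ 5) = Σ C(7,k) p^k (1−p)^(7−k) over k:
  k=3: C(7,3)·0.592593^3·0.407407^4 = 0.20066
  k=4: C(7,4)·0.592593^4·0.407407^3 = 0.29186
  k=5: C(7,5)·0.592593^5·0.407407^2 = 0.25472
Total = 0.74724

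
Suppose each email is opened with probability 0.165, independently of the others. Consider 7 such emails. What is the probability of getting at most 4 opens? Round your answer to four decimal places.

X ~ Binomial(7, 0.165); P(X ≤ 4) = Σ C(7,k) p^k (1−p)^(7−k) over k:
  k=0: C(7,0)·0.165^0·0.835^7 = 0.283012
  k=1: C(7,1)·0.165^1·0.835^6 = 0.391472
  k=2: C(7,2)·0.165^2·0.835^5 = 0.232070
  k=3: C(7,3)·0.165^3·0.835^4 = 0.076430
  k=4: C(7,4)·0.165^4·0.835^3 = 0.015103
Total = 0.998088

0.9981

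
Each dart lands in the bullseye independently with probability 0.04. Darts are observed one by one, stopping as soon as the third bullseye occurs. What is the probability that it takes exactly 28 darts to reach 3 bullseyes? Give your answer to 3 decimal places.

Y = trial on which the third success occurs; negative binomial, r=3, p=0.04.
P(Y=28) = C(27,2) · p^3 · (1−p)^25
= 351 · 6.4e-05 · 0.3604 = 0.00810

0.008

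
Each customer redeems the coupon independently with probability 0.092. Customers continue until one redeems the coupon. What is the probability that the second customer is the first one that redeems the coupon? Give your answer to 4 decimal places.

Geometric (trials to first success), p = 0.092.
P(Y = 2) = (1−p)^1 · p = 0.908 · 0.092 = 0.083536

0.0835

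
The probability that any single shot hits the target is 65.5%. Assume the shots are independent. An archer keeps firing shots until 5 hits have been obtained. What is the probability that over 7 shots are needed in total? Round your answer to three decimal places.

Needing more than 7 shots ⇔ fewer than 5 successes in the first 7. With X ~ Binomial(7, 0.655), P(Y > 7) = P(X ≤ 4).
  k=0: C(7,0)·0.655^0·0.345^7 = 0.00058
  k=1: C(7,1)·0.655^1·0.345^6 = 0.00773
  k=2: C(7,2)·0.655^2·0.345^5 = 0.04403
  k=3: C(7,3)·0.655^3·0.345^4 = 0.13934
  k=4: C(7,4)·0.655^4·0.345^3 = 0.26454
P(X ≤ 4) = 0.45623

0.456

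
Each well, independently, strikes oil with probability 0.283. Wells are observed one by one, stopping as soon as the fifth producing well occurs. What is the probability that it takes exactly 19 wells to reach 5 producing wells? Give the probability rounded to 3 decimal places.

Y = trial on which the fifth success occurs; negative binomial, r=5, p=0.283.
P(Y=19) = C(18,4) · p^5 · (1−p)^14
= 3060 · 0.0018152 · 0.00949 = 0.05271

0.053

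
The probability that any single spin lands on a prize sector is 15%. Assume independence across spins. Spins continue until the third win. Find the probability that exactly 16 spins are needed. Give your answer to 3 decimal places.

0.043

Y = trial on which the third success occurs; negative binomial, r=3, p=0.15.
P(Y=16) = C(15,2) · p^3 · (1−p)^13
= 105 · 0.003375 · 0.12091 = 0.04285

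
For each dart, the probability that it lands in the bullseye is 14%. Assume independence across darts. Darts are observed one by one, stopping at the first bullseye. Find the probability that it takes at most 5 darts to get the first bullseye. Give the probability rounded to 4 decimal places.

0.5296

Y = number of darts to the first success; geometric, p = 0.14.
P(Y ≤ 5) = 1 − (1−p)^5 = 1 − 0.470427 = 0.529573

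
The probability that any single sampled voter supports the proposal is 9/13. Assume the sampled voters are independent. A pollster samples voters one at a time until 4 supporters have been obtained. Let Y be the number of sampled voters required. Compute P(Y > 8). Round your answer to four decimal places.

0.0642

Needing more than 8 sampled voters ⇔ fewer than 4 successes in the first 8. With X ~ Binomial(8, 0.692308), P(Y > 8) = P(X ≤ 3).
  k=0: C(8,0)·0.692308^0·0.307692^8 = 0.000080
  k=1: C(8,1)·0.692308^1·0.307692^7 = 0.001446
  k=2: C(8,2)·0.692308^2·0.307692^6 = 0.011388
  k=3: C(8,3)·0.692308^3·0.307692^5 = 0.051247
P(X ≤ 3) = 0.064162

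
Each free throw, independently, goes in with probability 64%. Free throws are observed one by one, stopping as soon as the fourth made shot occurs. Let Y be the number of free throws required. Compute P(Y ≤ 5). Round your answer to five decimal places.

0.40936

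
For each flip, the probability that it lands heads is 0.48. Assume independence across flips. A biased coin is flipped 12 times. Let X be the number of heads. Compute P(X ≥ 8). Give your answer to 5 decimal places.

0.15751

X ~ Binomial(12, 0.48); P(X ≥ 8) = Σ C(12,k) p^k (1−p)^(12−k) over k:
  k=8: C(12,8)·0.48^8·0.52^4 = 0.1019879
  k=9: C(12,9)·0.48^9·0.52^3 = 0.0418412
  k=10: C(12,10)·0.48^10·0.52^2 = 0.0115868
  k=11: C(12,11)·0.48^11·0.52^1 = 0.0019446
  k=12: C(12,12)·0.48^12·0.52^0 = 0.0001496
Total = 0.1575100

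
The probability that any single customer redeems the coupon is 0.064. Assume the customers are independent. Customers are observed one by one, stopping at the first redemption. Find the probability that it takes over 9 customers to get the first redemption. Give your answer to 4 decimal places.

Y = number of customers to the first success; geometric, p = 0.064.
P(Y > 9) = P(first 9 all fail) = (1−p)^9 = 0.551420

0.5514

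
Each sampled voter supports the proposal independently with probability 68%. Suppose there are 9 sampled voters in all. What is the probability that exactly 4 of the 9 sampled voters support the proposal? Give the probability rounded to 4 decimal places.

X ~ Binomial(n=9, p=0.68).
P(X=4) = C(9,4) · p^4 · (1−p)^5
= 126 · 0.21381 · 0.0033554 = 0.090397

0.0904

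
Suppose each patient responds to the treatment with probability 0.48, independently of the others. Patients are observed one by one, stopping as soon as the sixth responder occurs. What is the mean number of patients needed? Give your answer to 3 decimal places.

Y = total patients until the sixth success; negative binomial with r=6, p=0.48.
E[Y] = r / p = 6 / 0.48 = 12.50000

12.500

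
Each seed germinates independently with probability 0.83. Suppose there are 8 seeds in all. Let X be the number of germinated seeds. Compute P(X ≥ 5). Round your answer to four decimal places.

X ~ Binomial(8, 0.83); P(X ≥ 5) = Σ C(8,k) p^k (1−p)^(8−k) over k:
  k=5: C(8,5)·0.83^5·0.17^3 = 0.108374
  k=6: C(8,6)·0.83^6·0.17^2 = 0.264560
  k=7: C(8,7)·0.83^7·0.17^1 = 0.369050
  k=8: C(8,8)·0.83^8·0.17^0 = 0.225229
Total = 0.967214

0.9672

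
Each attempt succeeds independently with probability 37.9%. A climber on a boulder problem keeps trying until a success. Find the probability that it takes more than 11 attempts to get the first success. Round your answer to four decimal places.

Y = number of attempts to the first success; geometric, p = 0.379.
P(Y > 11) = P(first 11 all fail) = (1−p)^11 = 0.005297

0.0053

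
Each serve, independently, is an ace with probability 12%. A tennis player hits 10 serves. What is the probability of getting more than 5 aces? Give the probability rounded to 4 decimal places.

X ~ Binomial(10, 0.12); P(X ≥ 6) = Σ C(10,k) p^k (1−p)^(10−k) over k:
  k=6: C(10,6)·0.12^6·0.88^4 = 0.000376
  k=7: C(10,7)·0.12^7·0.88^3 = 0.000029
  k=8: C(10,8)·0.12^8·0.88^2 = 0.000001
  k=9: C(10,9)·0.12^9·0.88^1 = 0.000000
  k=10: C(10,10)·0.12^10·0.88^0 = 0.000000
Total = 0.000407

0.0004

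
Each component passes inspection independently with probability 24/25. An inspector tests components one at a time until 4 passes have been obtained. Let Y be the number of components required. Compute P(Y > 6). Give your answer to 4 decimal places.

0.0012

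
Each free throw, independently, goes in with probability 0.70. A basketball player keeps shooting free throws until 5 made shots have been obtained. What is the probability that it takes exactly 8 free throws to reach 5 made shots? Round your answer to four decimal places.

Y = trial on which the fifth success occurs; negative binomial, r=5, p=0.70.
P(Y=8) = C(7,4) · p^5 · (1−p)^3
= 35 · 0.16807 · 0.027 = 0.158826

0.1588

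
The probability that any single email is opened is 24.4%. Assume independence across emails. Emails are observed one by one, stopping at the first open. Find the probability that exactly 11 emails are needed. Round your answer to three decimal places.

Geometric (trials to first success), p = 0.244.
P(Y = 11) = (1−p)^10 · p = 0.060984 · 0.244 = 0.01488

0.015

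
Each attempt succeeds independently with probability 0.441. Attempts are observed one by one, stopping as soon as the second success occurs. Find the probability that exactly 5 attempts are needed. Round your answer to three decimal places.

Y = trial on which the second success occurs; negative binomial, r=2, p=0.441.
P(Y=5) = C(4,1) · p^2 · (1−p)^3
= 4 · 0.19448 · 0.17468 = 0.13589

0.136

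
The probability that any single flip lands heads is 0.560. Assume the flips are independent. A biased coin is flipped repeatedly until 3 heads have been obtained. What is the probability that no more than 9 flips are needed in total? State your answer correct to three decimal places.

Finishing within 9 flips ⇔ at least 3 successes in the first 9. With X ~ Binomial(9, 0.56), P(Y ≤ 9) = 1 − P(X ≤ 2).
  k=0: C(9,0)·0.56^0·0.44^9 = 0.00062
  k=1: C(9,1)·0.56^1·0.44^8 = 0.00708
  k=2: C(9,2)·0.56^2·0.44^7 = 0.03605
1 − 0.04374 = 0.95626

0.956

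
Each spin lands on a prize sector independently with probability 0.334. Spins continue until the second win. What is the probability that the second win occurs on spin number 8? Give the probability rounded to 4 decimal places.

0.0681

Y = trial on which the second success occurs; negative binomial, r=2, p=0.334.
P(Y=8) = C(7,1) · p^2 · (1−p)^6
= 7 · 0.11156 · 0.087266 = 0.068145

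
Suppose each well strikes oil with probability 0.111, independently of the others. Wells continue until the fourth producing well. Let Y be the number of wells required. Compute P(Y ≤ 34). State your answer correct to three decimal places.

0.531

Finishing within 34 wells ⇔ at least 4 successes in the first 34. With X ~ Binomial(34, 0.111), P(Y ≤ 34) = 1 − P(X ≤ 3).
  k=0: C(34,0)·0.111^0·0.889^34 = 0.01831
  k=1: C(34,1)·0.111^1·0.889^33 = 0.07772
  k=2: C(34,2)·0.111^2·0.889^32 = 0.16013
  k=3: C(34,3)·0.111^3·0.889^31 = 0.21326
1 − 0.46942 = 0.53058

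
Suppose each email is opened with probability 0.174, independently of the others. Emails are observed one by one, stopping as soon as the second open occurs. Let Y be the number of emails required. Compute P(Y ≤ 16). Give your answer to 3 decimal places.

0.795

Finishing within 16 emails ⇔ at least 2 successes in the first 16. With X ~ Binomial(16, 0.174), P(Y ≤ 16) = 1 − P(X ≤ 1).
  k=0: C(16,0)·0.174^0·0.826^16 = 0.04695
  k=1: C(16,1)·0.174^1·0.826^15 = 0.15826
1 − 0.20521 = 0.79479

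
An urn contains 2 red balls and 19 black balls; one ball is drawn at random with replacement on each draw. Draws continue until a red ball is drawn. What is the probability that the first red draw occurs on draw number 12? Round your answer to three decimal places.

Geometric (trials to first success), p = 0.095238.
P(Y = 12) = (1−p)^11 · p = 0.33257 · 0.095238 = 0.03167

0.032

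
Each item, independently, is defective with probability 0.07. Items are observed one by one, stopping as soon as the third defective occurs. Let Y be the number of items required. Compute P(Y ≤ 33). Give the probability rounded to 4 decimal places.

0.4095

Finishing within 33 items ⇔ at least 3 successes in the first 33. With X ~ Binomial(33, 0.07), P(Y ≤ 33) = 1 − P(X ≤ 2).
  k=0: C(33,0)·0.07^0·0.93^33 = 0.091188
  k=1: C(33,1)·0.07^1·0.93^32 = 0.226499
  k=2: C(33,2)·0.07^2·0.93^31 = 0.272773
1 − 0.590460 = 0.409540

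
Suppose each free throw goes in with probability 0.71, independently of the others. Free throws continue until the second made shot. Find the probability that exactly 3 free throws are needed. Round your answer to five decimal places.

Y = trial on which the second success occurs; negative binomial, r=2, p=0.71.
P(Y=3) = C(2,1) · p^2 · (1−p)^1
= 2 · 0.5041 · 0.29 = 0.2923780

0.29238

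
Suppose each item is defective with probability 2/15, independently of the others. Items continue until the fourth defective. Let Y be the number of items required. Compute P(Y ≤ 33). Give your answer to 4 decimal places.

Finishing within 33 items ⇔ at least 4 successes in the first 33. With X ~ Binomial(33, 0.133333), P(Y ≤ 33) = 1 − P(X ≤ 3).
  k=0: C(33,0)·0.133333^0·0.866667^33 = 0.008894
  k=1: C(33,1)·0.133333^1·0.866667^32 = 0.045156
  k=2: C(33,2)·0.133333^2·0.866667^31 = 0.111154
  k=3: C(33,3)·0.133333^3·0.866667^30 = 0.176707
1 − 0.341912 = 0.658088

0.6581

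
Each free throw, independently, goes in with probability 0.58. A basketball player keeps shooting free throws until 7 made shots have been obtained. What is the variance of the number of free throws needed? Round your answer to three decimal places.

8.740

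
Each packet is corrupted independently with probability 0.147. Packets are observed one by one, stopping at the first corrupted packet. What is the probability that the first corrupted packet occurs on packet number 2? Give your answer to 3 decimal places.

0.125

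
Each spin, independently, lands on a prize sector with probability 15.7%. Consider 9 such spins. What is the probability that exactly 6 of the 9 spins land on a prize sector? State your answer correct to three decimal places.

X ~ Binomial(n=9, p=0.157).
P(X=6) = C(9,6) · p^6 · (1−p)^3
= 84 · 1.4976e-05 · 0.59908 = 0.00075

0.001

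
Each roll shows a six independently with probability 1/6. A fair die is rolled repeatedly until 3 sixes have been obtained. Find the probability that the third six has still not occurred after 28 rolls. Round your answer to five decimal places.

Needing more than 28 rolls ⇔ fewer than 3 successes in the first 28. With X ~ Binomial(28, 0.166667), P(Y > 28) = P(X ≤ 2).
  k=0: C(28,0)·0.166667^0·0.833333^28 = 0.0060663
  k=1: C(28,1)·0.166667^1·0.833333^27 = 0.0339714
  k=2: C(28,2)·0.166667^2·0.833333^26 = 0.0917227
P(X ≤ 2) = 0.1317604

0.13176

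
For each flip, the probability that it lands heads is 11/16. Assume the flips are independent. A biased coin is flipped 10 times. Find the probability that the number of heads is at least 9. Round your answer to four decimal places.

X ~ Binomial(10, 0.6875); P(X ≥ 9) = Σ C(10,k) p^k (1−p)^(10−k) over k:
  k=9: C(10,9)·0.6875^9·0.3125^1 = 0.107227
  k=10: C(10,10)·0.6875^10·0.3125^0 = 0.023590
Total = 0.130817

0.1308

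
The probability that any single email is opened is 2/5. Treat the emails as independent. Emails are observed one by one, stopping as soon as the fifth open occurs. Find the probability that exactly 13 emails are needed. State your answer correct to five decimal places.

Y = trial on which the fifth success occurs; negative binomial, r=5, p=0.40.
P(Y=13) = C(12,4) · p^5 · (1−p)^8
= 495 · 0.01024 · 0.016796 = 0.0851364

0.08514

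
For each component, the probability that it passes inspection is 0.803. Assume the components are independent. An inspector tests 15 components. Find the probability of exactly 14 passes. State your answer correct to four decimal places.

0.1370

X ~ Binomial(n=15, p=0.803).
P(X=14) = C(15,14) · p^14 · (1−p)^1
= 15 · 0.046347 · 0.197 = 0.136954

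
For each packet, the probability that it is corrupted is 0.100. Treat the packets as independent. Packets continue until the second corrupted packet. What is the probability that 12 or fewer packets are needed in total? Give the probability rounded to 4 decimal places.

0.3410

Finishing within 12 packets ⇔ at least 2 successes in the first 12. With X ~ Binomial(12, 0.10), P(Y ≤ 12) = 1 − P(X ≤ 1).
  k=0: C(12,0)·0.10^0·0.90^12 = 0.282430
  k=1: C(12,1)·0.10^1·0.90^11 = 0.376573
1 − 0.659002 = 0.340998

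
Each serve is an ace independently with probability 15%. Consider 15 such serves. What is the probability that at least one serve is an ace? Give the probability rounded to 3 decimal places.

0.913

P(at least one) = 1 − P(none) = 1 − (1 − 0.15)^15
= 1 − 0.08735 = 0.91265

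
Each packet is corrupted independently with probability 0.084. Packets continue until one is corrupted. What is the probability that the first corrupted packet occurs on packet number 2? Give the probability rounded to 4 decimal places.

0.0769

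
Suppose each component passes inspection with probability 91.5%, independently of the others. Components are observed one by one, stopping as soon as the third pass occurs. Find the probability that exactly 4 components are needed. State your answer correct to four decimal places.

0.1953

Y = trial on which the third success occurs; negative binomial, r=3, p=0.915.
P(Y=4) = C(3,2) · p^3 · (1−p)^1
= 3 · 0.76606 · 0.085 = 0.195346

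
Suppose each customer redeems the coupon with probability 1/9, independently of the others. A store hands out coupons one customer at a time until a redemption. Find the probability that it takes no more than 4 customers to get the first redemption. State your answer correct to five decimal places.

0.37570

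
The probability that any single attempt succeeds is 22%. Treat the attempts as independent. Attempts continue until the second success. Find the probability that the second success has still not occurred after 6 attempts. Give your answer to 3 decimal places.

0.606

Needing more than 6 attempts ⇔ fewer than 2 successes in the first 6. With X ~ Binomial(6, 0.22), P(Y > 6) = P(X ≤ 1).
  k=0: C(6,0)·0.22^0·0.78^6 = 0.22520
  k=1: C(6,1)·0.22^1·0.78^5 = 0.38111
P(X ≤ 1) = 0.60631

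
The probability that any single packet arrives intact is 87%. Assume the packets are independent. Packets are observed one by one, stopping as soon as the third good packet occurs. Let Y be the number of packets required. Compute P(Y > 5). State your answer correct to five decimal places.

0.01791

Needing more than 5 packets ⇔ fewer than 3 successes in the first 5. With X ~ Binomial(5, 0.87), P(Y > 5) = P(X ≤ 2).
  k=0: C(5,0)·0.87^0·0.13^5 = 0.0000371
  k=1: C(5,1)·0.87^1·0.13^4 = 0.0012424
  k=2: C(5,2)·0.87^2·0.13^3 = 0.0166291
P(X ≤ 2) = 0.0179086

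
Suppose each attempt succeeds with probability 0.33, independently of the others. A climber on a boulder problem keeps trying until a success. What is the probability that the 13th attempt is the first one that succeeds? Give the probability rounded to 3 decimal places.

Geometric (trials to first success), p = 0.33.
P(Y = 13) = (1−p)^12 · p = 0.0081827 · 0.33 = 0.00270

0.003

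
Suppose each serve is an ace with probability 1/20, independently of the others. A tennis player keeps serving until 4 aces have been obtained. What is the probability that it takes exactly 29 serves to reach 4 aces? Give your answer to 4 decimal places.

Y = trial on which the fourth success occurs; negative binomial, r=4, p=0.05.
P(Y=29) = C(28,3) · p^4 · (1−p)^25
= 3276 · 6.25e-06 · 0.27739 = 0.005680

0.0057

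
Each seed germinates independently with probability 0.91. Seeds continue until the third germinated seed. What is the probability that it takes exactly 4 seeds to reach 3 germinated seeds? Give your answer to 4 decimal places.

0.2035

Y = trial on which the third success occurs; negative binomial, r=3, p=0.91.
P(Y=4) = C(3,2) · p^3 · (1−p)^1
= 3 · 0.75357 · 0.09 = 0.203464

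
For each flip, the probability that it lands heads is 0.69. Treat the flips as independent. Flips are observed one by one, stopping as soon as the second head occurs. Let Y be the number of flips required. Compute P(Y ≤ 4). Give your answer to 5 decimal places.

0.90854

Finishing within 4 flips ⇔ at least 2 successes in the first 4. With X ~ Binomial(4, 0.69), P(Y ≤ 4) = 1 − P(X ≤ 1).
  k=0: C(4,0)·0.69^0·0.31^4 = 0.0092352
  k=1: C(4,1)·0.69^1·0.31^3 = 0.0822232
1 − 0.0914584 = 0.9085416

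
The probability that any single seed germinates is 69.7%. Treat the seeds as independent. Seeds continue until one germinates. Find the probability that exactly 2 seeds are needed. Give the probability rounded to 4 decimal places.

Geometric (trials to first success), p = 0.697.
P(Y = 2) = (1−p)^1 · p = 0.303 · 0.697 = 0.211191

0.2112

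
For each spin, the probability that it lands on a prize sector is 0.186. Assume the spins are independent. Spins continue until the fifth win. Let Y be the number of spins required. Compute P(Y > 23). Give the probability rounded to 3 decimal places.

Needing more than 23 spins ⇔ fewer than 5 successes in the first 23. With X ~ Binomial(23, 0.186), P(Y > 23) = P(X ≤ 4).
  k=0: C(23,0)·0.186^0·0.814^23 = 0.00880
  k=1: C(23,1)·0.186^1·0.814^22 = 0.04624
  k=2: C(23,2)·0.186^2·0.814^21 = 0.11621
  k=3: C(23,3)·0.186^3·0.814^20 = 0.18589
  k=4: C(23,4)·0.186^4·0.814^19 = 0.21238
P(X ≤ 4) = 0.56951

0.570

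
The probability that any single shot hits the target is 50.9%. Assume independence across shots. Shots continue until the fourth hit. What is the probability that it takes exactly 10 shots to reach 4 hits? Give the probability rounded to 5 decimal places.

0.07900

Y = trial on which the fourth success occurs; negative binomial, r=4, p=0.509.
P(Y=10) = C(9,3) · p^4 · (1−p)^6
= 84 · 0.067123 · 0.014012 = 0.0790022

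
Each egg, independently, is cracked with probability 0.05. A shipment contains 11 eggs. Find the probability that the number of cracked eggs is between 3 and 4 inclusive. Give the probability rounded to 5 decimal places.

X ~ Binomial(11, 0.05); P(3 ≤ X ≤ 4) = Σ C(11,k) p^k (1−p)^(11−k) over k:
  k=3: C(11,3)·0.05^3·0.95^8 = 0.0136830
  k=4: C(11,4)·0.05^4·0.95^7 = 0.0014403
Total = 0.0151234

0.01512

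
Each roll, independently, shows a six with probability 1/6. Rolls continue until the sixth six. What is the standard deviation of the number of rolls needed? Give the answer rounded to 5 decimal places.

Y = total rolls until the sixth success; negative binomial with r=6, p=0.166667.
SD(Y) = √[r(1−p)/p²] = √(180.0000000) = 13.4164079

13.41641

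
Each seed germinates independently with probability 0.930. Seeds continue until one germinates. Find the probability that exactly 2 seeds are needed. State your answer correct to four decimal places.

0.0651

Geometric (trials to first success), p = 0.93.
P(Y = 2) = (1−p)^1 · p = 0.07 · 0.93 = 0.065100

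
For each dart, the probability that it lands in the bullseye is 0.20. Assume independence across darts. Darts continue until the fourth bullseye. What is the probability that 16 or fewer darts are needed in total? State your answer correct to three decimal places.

Finishing within 16 darts ⇔ at least 4 successes in the first 16. With X ~ Binomial(16, 0.20), P(Y ≤ 16) = 1 − P(X ≤ 3).
  k=0: C(16,0)·0.20^0·0.80^16 = 0.02815
  k=1: C(16,1)·0.20^1·0.80^15 = 0.11259
  k=2: C(16,2)·0.20^2·0.80^14 = 0.21111
  k=3: C(16,3)·0.20^3·0.80^13 = 0.24629
1 − 0.59813 = 0.40187

0.402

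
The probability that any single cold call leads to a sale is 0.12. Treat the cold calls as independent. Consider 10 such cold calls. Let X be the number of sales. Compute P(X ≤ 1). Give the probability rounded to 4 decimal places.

X ~ Binomial(10, 0.12); P(X ≤ 1) = Σ C(10,k) p^k (1−p)^(10−k) over k:
  k=0: C(10,0)·0.12^0·0.88^10 = 0.278501
  k=1: C(10,1)·0.12^1·0.88^9 = 0.379774
Total = 0.658275

0.6583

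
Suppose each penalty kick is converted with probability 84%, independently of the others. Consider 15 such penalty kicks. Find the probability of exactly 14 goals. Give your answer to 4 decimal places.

X ~ Binomial(n=15, p=0.84).
P(X=14) = C(15,14) · p^14 · (1−p)^1
= 15 · 0.087078 · 0.16 = 0.208988

0.2090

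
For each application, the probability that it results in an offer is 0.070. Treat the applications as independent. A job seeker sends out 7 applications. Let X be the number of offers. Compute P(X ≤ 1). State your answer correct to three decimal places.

0.919

X ~ Binomial(7, 0.07); P(X ≤ 1) = Σ C(7,k) p^k (1−p)^(7−k) over k:
  k=0: C(7,0)·0.07^0·0.93^7 = 0.60170
  k=1: C(7,1)·0.07^1·0.93^6 = 0.31703
Total = 0.91873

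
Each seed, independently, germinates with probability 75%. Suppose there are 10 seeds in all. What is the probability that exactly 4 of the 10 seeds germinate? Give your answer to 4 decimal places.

0.0162

X ~ Binomial(n=10, p=0.75).
P(X=4) = C(10,4) · p^4 · (1−p)^6
= 210 · 0.31641 · 0.00024414 = 0.016222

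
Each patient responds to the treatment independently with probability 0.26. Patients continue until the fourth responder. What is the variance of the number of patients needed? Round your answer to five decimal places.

Y = total patients until the fourth success; negative binomial with r=4, p=0.26.
Var(Y) = r(1−p)/p² = 4·0.74 / 0.26² = 43.7869822

43.78698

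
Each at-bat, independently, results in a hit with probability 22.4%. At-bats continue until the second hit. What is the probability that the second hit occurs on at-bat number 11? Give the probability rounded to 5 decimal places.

0.05120

Y = trial on which the second success occurs; negative binomial, r=2, p=0.224.
P(Y=11) = C(10,1) · p^2 · (1−p)^9
= 10 · 0.050176 · 0.10204 = 0.0511978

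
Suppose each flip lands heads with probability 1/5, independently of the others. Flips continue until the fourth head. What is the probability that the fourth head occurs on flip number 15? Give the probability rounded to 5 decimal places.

0.05003

Y = trial on which the fourth success occurs; negative binomial, r=4, p=0.20.
P(Y=15) = C(14,3) · p^4 · (1−p)^11
= 364 · 0.0016 · 0.085899 = 0.0500278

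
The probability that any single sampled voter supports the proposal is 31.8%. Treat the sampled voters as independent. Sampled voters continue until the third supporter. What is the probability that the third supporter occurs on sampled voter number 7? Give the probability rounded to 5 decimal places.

Y = trial on which the third success occurs; negative binomial, r=3, p=0.318.
P(Y=7) = C(6,2) · p^3 · (1−p)^4
= 15 · 0.032157 · 0.21634 = 0.1043542

0.10435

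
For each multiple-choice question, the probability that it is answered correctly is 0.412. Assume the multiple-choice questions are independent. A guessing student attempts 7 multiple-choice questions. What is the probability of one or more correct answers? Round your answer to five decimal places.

P(at least one) = 1 − P(none) = 1 − (1 − 0.412)^7
= 1 − 0.0243020 = 0.9756980

0.97570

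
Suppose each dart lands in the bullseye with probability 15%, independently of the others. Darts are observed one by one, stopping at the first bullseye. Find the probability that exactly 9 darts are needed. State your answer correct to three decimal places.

Geometric (trials to first success), p = 0.15.
P(Y = 9) = (1−p)^8 · p = 0.27249 · 0.15 = 0.04087

0.041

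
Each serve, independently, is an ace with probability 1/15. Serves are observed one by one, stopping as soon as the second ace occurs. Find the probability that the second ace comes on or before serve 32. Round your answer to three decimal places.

Finishing within 32 serves ⇔ at least 2 successes in the first 32. With X ~ Binomial(32, 0.066667), P(Y ≤ 32) = 1 − P(X ≤ 1).
  k=0: C(32,0)·0.066667^0·0.933333^32 = 0.10995
  k=1: C(32,1)·0.066667^1·0.933333^31 = 0.25130
1 − 0.36125 = 0.63875

0.639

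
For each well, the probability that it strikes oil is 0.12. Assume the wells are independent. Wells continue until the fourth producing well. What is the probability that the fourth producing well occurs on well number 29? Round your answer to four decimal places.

0.0278

Y = trial on which the fourth success occurs; negative binomial, r=4, p=0.12.
P(Y=29) = C(28,3) · p^4 · (1−p)^25
= 3276 · 0.00020736 · 0.040932 = 0.027806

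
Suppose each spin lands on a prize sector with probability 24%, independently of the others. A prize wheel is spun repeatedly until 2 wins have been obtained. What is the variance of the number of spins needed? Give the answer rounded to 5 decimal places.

26.38889

Y = total spins until the second success; negative binomial with r=2, p=0.24.
Var(Y) = r(1−p)/p² = 2·0.76 / 0.24² = 26.3888889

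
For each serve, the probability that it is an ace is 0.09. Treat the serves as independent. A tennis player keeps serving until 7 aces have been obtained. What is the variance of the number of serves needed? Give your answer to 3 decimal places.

786.420

Y = total serves until the seventh success; negative binomial with r=7, p=0.09.
Var(Y) = r(1−p)/p² = 7·0.91 / 0.09² = 786.41975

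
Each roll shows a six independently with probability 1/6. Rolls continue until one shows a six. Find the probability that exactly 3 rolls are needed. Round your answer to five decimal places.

Geometric (trials to first success), p = 0.166667.
P(Y = 3) = (1−p)^2 · p = 0.69444 · 0.166667 = 0.1157407

0.11574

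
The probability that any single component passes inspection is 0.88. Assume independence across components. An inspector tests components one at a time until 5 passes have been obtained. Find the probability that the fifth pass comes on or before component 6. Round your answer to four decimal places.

0.8444

Finishing within 6 components ⇔ at least 5 successes in the first 6. With X ~ Binomial(6, 0.88), P(Y ≤ 6) = 1 − P(X ≤ 4).
  k=0: C(6,0)·0.88^0·0.12^6 = 0.000003
  k=1: C(6,1)·0.88^1·0.12^5 = 0.000131
  k=2: C(6,2)·0.88^2·0.12^4 = 0.002409
  k=3: C(6,3)·0.88^3·0.12^3 = 0.023552
  k=4: C(6,4)·0.88^4·0.12^2 = 0.129534
1 − 0.155629 = 0.844371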